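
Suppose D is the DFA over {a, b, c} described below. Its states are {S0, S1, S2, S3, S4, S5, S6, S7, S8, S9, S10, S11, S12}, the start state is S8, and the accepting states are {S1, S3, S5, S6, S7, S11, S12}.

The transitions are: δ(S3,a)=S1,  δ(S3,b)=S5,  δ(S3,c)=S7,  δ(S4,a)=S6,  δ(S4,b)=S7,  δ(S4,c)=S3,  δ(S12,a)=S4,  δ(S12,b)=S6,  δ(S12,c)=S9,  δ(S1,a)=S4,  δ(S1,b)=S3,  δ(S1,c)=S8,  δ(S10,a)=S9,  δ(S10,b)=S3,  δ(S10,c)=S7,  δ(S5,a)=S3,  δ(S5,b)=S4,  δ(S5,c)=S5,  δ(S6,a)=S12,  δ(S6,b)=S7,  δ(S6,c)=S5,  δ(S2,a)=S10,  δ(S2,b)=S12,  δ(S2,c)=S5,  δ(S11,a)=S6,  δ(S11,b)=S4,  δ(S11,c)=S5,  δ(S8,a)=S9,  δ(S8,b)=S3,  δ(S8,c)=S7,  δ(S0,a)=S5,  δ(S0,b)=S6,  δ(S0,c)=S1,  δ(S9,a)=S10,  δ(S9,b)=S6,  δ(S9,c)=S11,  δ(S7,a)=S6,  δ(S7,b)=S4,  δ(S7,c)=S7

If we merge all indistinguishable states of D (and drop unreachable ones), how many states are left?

5

First remove the unreachable states {S0,S2}; 11 states remain.
Initial partition by acceptance: {S1,S3,S5,S6,S7,S11,S12} | {S4,S8,S9,S10}.
Refine {S1,S3,S5,S6,S7,S11,S12} on symbol a: members go to different blocks, giving {S3,S5,S6,S7,S11} and {S1,S12}.
On input a, block {S3,S5,S6,S7,S11} splits into {S5,S7,S11} and {S3,S6}.
Split {S4,S8,S9,S10} by δ(·,a) → {S8,S9,S10} and {S4}.
No further refinement is possible. Final partition (5 blocks): {S5,S7,S11} | {S8,S9,S10} | {S1,S12} | {S3,S6} | {S4}.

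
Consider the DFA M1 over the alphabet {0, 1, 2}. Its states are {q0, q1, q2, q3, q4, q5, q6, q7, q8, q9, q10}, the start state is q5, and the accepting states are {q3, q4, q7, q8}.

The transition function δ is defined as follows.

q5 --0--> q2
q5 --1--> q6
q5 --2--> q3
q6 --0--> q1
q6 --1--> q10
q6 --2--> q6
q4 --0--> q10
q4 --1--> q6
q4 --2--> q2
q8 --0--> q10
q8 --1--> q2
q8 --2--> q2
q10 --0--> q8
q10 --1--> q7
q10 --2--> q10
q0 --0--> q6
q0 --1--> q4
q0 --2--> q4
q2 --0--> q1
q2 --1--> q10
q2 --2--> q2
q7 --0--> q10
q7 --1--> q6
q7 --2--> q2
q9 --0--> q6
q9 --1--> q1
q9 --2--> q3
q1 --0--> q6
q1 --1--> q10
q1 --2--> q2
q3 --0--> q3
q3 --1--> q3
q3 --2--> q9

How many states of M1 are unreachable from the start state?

No path from q5 leads to q0, q4; the other 9 states are all reachable.

2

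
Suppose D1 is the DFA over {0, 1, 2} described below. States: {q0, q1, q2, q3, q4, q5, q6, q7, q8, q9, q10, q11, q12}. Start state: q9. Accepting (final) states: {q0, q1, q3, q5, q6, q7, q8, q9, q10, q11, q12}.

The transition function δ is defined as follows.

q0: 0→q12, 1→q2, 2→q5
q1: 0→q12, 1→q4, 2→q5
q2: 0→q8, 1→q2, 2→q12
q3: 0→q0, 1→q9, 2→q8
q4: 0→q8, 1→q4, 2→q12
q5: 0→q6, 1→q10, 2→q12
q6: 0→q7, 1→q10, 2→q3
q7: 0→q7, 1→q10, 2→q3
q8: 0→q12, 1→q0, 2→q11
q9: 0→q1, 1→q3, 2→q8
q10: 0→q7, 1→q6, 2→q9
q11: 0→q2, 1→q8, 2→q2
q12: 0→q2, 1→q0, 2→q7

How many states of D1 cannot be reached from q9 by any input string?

0

Exploring from q9, all states are eventually visited, so none are unreachable.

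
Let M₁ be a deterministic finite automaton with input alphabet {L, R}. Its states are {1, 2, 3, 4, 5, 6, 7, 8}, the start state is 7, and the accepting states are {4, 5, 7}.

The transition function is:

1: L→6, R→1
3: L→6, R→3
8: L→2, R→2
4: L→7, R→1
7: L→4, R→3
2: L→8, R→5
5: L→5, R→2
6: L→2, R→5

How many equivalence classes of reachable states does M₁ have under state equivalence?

All states are reachable from the start state.
P0 = {4,5,7} | {1,2,3,6,8}.
On input R, block {1,2,3,6,8} splits into {1,3,8} and {2,6}.
Split {4,5,7} by δ(·,R) → {4,7} and {5}.
Split {1,3,8} by δ(·,R) → {1,3} and {8}.
Refine {2,6} on symbol L: members go to different blocks, giving {2} and {6}.
Stable partition: {4,7} | {1,3} | {2} | {5} | {8} | {6} — 6 equivalence classes.

6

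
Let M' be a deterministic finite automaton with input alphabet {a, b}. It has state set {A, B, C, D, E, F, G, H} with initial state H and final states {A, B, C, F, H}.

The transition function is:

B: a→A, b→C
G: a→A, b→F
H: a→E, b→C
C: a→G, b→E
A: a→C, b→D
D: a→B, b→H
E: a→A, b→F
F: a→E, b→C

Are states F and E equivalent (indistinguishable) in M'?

Every state is reachable, so we keep all 8.
Initial partition by acceptance: {A,B,C,F,H} | {D,E,G}.
Split {A,B,C,F,H} by δ(·,a) → {C,F,H} and {A,B}.
On input b, block {C,F,H} splits into {F,H} and {C}.
Split {A,B} by δ(·,a) → {A} and {B}.
Refine {D,E,G} on symbol a: members go to different blocks, giving {E,G} and {D}.
No further refinement is possible. Final partition (6 blocks): {F,H} | {E,G} | {A} | {C} | {B} | {D}.
F and E end up in different blocks, so they are distinguishable. For instance, the string 'ε' is accepted from only F.

No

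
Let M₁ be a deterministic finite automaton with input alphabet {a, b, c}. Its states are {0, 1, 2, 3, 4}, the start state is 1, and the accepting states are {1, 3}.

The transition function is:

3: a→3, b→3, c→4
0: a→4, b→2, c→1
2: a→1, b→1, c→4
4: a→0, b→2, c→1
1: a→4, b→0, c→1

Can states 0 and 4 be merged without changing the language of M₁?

First remove the unreachable states {3}; 4 states remain.
P0 = {1} | {0,2,4}.
Split {0,2,4} by δ(·,a) → {0,4} and {2}.
Stable partition: {1} | {0,4} | {2} — 3 equivalence classes.
0 and 4 lie in the same block of the stable partition, so they are equivalent — no string distinguishes them.

Yes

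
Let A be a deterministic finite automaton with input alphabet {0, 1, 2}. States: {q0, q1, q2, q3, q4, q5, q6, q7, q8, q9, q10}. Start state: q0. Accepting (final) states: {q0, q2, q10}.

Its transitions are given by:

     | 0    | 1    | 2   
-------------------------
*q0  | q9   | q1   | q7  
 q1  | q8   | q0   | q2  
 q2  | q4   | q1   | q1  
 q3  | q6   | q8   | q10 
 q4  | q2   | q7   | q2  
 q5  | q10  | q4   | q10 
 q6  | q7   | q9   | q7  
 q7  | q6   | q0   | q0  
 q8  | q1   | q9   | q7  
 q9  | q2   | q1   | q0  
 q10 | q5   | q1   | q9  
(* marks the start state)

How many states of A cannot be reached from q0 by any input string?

Starting at q0 and following transitions, the reachable set is {q0, q1, q2, q4, q6, q7, q8, q9}. That leaves q3, q5, q10 unreachable — 3 in total.

3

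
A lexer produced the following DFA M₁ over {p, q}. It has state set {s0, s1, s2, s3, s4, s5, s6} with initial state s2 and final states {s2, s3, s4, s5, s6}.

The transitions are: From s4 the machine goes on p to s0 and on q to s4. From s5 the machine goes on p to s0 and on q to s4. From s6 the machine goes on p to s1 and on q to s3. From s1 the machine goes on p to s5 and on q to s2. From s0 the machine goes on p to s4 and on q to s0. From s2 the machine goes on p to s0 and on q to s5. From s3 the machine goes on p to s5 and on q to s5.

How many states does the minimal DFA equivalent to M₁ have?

Reachable states from the start: {s0,s2,s4,s5}. Unreachable: {s1,s3,s6} — drop them.
P0 = {s2,s4,s5} | {s0}.
Stable partition: {s2,s4,s5} | {s0} — 2 equivalence classes.

2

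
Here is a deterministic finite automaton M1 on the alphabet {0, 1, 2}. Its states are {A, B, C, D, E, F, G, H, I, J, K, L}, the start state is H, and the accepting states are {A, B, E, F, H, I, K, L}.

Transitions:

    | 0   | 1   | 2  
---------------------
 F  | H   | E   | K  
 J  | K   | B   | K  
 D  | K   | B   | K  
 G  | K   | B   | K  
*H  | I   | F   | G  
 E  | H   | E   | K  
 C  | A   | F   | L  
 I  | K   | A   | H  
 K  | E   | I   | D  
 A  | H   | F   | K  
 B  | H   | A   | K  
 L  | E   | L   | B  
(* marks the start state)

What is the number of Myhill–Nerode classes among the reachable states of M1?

3

Reachable states from the start: {A,B,D,E,F,G,H,I,K}. Unreachable: {C,J,L} — drop them.
P0 = {A,B,E,F,H,I,K} | {D,G}.
Split {A,B,E,F,H,I,K} by δ(·,2) → {A,B,E,F,I} and {H,K}.
Stable partition: {A,B,E,F,I} | {D,G} | {H,K} — 3 equivalence classes.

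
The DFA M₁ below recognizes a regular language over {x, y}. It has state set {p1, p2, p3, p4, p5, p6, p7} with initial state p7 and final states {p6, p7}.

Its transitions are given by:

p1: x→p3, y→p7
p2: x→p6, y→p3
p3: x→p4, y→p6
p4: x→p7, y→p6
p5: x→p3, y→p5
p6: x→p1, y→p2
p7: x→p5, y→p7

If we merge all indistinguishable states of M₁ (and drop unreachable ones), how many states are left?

7

Every state is reachable, so we keep all 7.
Start with accepting vs non-accepting: {p6,p7} | {p1,p2,p3,p4,p5}.
On input y, block {p6,p7} splits into {p6} and {p7}.
On input x, block {p1,p2,p3,p4,p5} splits into {p1,p3,p5} and {p2} and {p4}.
On input x, block {p1,p3,p5} splits into {p1,p5} and {p3}.
Split {p1,p5} by δ(·,y) → {p1} and {p5}.
The partition is now stable with 7 blocks: {p6} | {p1} | {p7} | {p2} | {p4} | {p3} | {p5}.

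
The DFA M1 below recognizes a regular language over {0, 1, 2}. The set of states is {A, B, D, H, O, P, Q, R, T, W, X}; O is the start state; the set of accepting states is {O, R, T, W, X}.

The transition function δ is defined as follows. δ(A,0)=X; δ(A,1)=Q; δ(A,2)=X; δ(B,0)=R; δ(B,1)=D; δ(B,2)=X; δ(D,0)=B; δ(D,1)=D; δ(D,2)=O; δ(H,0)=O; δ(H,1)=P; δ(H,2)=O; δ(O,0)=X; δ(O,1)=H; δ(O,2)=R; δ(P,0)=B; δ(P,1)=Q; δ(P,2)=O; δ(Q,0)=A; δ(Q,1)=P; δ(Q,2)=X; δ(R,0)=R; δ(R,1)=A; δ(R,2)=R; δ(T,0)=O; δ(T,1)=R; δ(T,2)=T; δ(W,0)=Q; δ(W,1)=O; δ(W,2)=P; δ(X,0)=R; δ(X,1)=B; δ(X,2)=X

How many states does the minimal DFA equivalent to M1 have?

Reachable states from the start: {A,B,D,H,O,P,Q,R,X}. Unreachable: {T,W} — drop them.
Initial partition by acceptance: {O,R,X} | {A,B,D,H,P,Q}.
On input 0, block {A,B,D,H,P,Q} splits into {A,B,H} and {D,P,Q}.
The partition is now stable with 3 blocks: {O,R,X} | {A,B,H} | {D,P,Q}.

3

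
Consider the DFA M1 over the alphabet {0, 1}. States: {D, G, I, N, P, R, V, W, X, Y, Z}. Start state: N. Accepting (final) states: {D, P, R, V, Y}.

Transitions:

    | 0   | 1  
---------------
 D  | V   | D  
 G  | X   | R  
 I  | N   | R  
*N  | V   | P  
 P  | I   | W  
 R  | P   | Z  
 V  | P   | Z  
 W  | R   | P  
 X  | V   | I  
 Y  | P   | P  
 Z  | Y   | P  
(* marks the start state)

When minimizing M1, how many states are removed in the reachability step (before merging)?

Starting at N and following transitions, the reachable set is {I, N, P, R, V, W, Y, Z}. That leaves D, G, X unreachable — 3 in total.

3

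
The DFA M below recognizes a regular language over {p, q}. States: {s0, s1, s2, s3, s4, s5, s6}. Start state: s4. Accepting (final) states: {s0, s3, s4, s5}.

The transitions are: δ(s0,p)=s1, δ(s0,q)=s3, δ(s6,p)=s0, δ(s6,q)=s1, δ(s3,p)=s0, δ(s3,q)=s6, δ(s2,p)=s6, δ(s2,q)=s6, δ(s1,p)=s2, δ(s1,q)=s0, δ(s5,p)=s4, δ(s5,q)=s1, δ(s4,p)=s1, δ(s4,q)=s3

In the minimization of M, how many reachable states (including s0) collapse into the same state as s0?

2

Reachable states from the start: {s0,s1,s2,s3,s4,s6}. Unreachable: {s5} — drop them.
P0 = {s0,s3,s4} | {s1,s2,s6}.
On input p, block {s0,s3,s4} splits into {s0,s4} and {s3}.
Split {s1,s2,s6} by δ(·,p) → {s1,s2} and {s6}.
On input p, block {s1,s2} splits into {s1} and {s2}.
Stable partition: {s0,s4} | {s1} | {s3} | {s6} | {s2} — 5 equivalence classes.
The equivalence class containing s0 is {s0,s4}, of size 2.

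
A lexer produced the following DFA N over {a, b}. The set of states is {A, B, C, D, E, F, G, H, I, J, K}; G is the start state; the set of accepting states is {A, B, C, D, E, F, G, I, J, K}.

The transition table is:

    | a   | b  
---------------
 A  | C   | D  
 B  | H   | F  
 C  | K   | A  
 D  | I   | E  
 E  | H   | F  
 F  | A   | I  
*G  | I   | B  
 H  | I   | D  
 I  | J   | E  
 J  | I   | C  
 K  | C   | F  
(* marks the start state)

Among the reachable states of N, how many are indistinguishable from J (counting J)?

Start with accepting vs non-accepting: {A,B,C,D,E,F,G,I,J,K} | {H}.
Split {A,B,C,D,E,F,G,I,J,K} by δ(·,a) → {A,C,D,F,G,I,J,K} and {B,E}.
Split {A,C,D,F,G,I,J,K} by δ(·,b) → {A,C,F,J,K} and {D,G,I}.
Split {A,C,F,J,K} by δ(·,a) → {A,C,F,K} and {J}.
Split {A,C,F,K} by δ(·,b) → {A,F} and {C,K}.
On input a, block {A,F} splits into {A} and {F}.
On input a, block {D,G,I} splits into {D,G} and {I}.
Split {C,K} by δ(·,b) → {C} and {K}.
No further refinement is possible. Final partition (9 blocks): {A} | {H} | {B,E} | {D,G} | {J} | {C} | {F} | {I} | {K}.
State J belongs to the block {J}, which has 1 states.

1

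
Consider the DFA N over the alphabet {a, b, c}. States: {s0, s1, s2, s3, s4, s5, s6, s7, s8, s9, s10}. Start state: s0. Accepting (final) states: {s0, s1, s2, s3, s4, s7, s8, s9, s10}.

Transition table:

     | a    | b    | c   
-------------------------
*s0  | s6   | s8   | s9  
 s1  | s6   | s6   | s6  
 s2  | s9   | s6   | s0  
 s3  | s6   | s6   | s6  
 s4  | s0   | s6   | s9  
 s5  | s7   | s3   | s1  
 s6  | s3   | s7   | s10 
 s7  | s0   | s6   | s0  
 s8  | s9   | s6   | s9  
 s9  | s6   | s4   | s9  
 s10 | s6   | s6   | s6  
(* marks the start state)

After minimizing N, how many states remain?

4

First remove the unreachable states {s1,s2,s5}; 8 states remain.
P0 = {s0,s3,s4,s7,s8,s9,s10} | {s6}.
Refine {s0,s3,s4,s7,s8,s9,s10} on symbol a: members go to different blocks, giving {s0,s3,s9,s10} and {s4,s7,s8}.
Refine {s0,s3,s9,s10} on symbol b: members go to different blocks, giving {s0,s9} and {s3,s10}.
The partition is now stable with 4 blocks: {s0,s9} | {s6} | {s4,s7,s8} | {s3,s10}.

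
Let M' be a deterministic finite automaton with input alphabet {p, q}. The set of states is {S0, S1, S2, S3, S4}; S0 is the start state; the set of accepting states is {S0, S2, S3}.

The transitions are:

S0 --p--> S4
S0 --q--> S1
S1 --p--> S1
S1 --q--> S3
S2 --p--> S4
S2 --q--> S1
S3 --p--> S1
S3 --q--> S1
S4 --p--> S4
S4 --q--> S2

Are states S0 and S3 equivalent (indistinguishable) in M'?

All states are reachable from the start state.
P0 = {S0,S2,S3} | {S1,S4}.
The partition is now stable with 2 blocks: {S0,S2,S3} | {S1,S4}.
S0 and S3 lie in the same block of the stable partition, so they are equivalent — no string distinguishes them.

Yes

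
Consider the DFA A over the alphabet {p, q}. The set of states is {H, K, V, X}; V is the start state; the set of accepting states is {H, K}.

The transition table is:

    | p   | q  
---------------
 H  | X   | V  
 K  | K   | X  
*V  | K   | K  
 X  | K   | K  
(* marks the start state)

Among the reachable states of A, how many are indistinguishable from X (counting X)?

First remove the unreachable states {H}; 3 states remain.
P0 = {K} | {V,X}.
No further refinement is possible. Final partition (2 blocks): {K} | {V,X}.
The equivalence class containing X is {V,X}, of size 2.

2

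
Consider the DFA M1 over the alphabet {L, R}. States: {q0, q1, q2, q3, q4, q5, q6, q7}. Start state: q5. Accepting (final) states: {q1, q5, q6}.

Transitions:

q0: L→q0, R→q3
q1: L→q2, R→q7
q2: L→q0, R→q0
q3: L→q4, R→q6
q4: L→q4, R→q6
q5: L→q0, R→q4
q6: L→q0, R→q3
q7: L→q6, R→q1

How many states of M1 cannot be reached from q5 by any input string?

3

No path from q5 leads to q1, q2, q7; the other 5 states are all reachable.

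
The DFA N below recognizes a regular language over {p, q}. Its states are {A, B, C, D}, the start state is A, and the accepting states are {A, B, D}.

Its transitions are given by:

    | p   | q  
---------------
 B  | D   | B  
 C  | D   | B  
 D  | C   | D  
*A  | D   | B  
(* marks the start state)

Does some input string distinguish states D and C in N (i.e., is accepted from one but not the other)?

Yes

P0 = {A,B,D} | {C}.
Split {A,B,D} by δ(·,p) → {A,B} and {D}.
Stable partition: {A,B} | {C} | {D} — 3 equivalence classes.
D and C end up in different blocks, so they are distinguishable. For instance, the string 'ε' is accepted from only D.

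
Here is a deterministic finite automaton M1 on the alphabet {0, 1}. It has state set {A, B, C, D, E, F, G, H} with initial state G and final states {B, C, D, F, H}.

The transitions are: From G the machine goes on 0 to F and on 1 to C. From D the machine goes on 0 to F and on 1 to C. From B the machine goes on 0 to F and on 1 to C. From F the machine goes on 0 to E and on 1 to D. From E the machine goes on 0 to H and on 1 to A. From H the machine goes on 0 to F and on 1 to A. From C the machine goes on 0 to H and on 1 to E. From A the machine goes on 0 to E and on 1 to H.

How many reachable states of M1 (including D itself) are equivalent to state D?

First remove the unreachable states {B}; 7 states remain.
Start with accepting vs non-accepting: {C,D,F,H} | {A,E,G}.
Refine {C,D,F,H} on symbol 0: members go to different blocks, giving {C,D,H} and {F}.
Refine {C,D,H} on symbol 0: members go to different blocks, giving {D,H} and {C}.
On input 1, block {D,H} splits into {D} and {H}.
Split {A,E,G} by δ(·,0) → {A} and {E} and {G}.
Stable partition: {D} | {A} | {F} | {C} | {H} | {E} | {G} — 7 equivalence classes.
The equivalence class containing D is {D}, of size 1.

1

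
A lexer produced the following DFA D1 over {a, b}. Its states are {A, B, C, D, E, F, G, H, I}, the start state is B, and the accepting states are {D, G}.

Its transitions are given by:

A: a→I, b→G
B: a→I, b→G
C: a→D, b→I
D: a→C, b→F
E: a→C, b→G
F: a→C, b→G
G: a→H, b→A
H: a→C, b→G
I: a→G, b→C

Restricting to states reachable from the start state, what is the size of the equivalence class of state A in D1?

2

Reachable states from the start: {A,B,C,D,F,G,H,I}. Unreachable: {E} — drop them.
P0 = {D,G} | {A,B,C,F,H,I}.
Refine {A,B,C,F,H,I} on symbol a: members go to different blocks, giving {A,B,F,H} and {C,I}.
Split {D,G} by δ(·,a) → {D} and {G}.
Split {C,I} by δ(·,a) → {C} and {I}.
Split {A,B,F,H} by δ(·,a) → {A,B} and {F,H}.
No further refinement is possible. Final partition (6 blocks): {D} | {A,B} | {C} | {G} | {I} | {F,H}.
State A belongs to the block {A,B}, which has 2 states.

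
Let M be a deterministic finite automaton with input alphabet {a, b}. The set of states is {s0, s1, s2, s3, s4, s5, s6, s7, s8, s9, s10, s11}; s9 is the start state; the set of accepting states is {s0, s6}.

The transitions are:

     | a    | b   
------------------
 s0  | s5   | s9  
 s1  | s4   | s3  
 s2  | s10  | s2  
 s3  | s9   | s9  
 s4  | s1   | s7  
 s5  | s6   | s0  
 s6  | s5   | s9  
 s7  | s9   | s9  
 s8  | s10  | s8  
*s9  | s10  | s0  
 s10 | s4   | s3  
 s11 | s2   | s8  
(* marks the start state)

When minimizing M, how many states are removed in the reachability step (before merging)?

3

BFS from s9 reaches {s0, s1, s3, s4, s5, s6, s7, s9, s10}; the 3 state(s) s2, s8, s11 are never visited.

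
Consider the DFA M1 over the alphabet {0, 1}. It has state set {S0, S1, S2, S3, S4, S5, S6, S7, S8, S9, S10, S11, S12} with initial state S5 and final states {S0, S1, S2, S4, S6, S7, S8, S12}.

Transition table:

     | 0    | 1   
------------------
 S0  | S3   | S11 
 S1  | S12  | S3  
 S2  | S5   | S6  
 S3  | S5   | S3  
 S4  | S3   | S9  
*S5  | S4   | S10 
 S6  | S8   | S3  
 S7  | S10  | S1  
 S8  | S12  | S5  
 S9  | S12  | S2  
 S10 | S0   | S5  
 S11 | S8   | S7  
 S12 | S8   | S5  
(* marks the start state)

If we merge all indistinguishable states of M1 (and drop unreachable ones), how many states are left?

All states are reachable from the start state.
Initial partition by acceptance: {S0,S1,S2,S4,S6,S7,S8,S12} | {S3,S5,S9,S10,S11}.
Refine {S0,S1,S2,S4,S6,S7,S8,S12} on symbol 0: members go to different blocks, giving {S0,S2,S4,S7} and {S1,S6,S8,S12}.
Refine {S0,S2,S4,S7} on symbol 1: members go to different blocks, giving {S0,S4} and {S2,S7}.
Refine {S3,S5,S9,S10,S11} on symbol 0: members go to different blocks, giving {S5,S10} and {S9,S11} and {S3}.
On input 1, block {S1,S6,S8,S12} splits into {S1,S6} and {S8,S12}.
Stable partition: {S0,S4} | {S5,S10} | {S1,S6} | {S2,S7} | {S9,S11} | {S3} | {S8,S12} — 7 equivalence classes.

7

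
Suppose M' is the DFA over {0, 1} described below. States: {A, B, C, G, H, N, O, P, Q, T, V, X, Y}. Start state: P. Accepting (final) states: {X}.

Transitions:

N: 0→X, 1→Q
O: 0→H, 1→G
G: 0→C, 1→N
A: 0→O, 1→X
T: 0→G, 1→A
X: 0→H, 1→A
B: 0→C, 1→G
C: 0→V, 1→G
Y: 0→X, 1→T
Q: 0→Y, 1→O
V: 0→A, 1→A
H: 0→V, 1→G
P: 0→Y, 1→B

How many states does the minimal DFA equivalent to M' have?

All states are reachable from the start state.
Initial partition by acceptance: {X} | {A,B,C,G,H,N,O,P,Q,T,V,Y}.
Split {A,B,C,G,H,N,O,P,Q,T,V,Y} by δ(·,0) → {A,B,C,G,H,O,P,Q,T,V} and {N,Y}.
On input 0, block {A,B,C,G,H,O,P,Q,T,V} splits into {A,B,C,G,H,O,T,V} and {P,Q}.
Split {A,B,C,G,H,O,T,V} by δ(·,1) → {B,C,H,O,T,V} and {A} and {G}.
Split {B,C,H,O,T,V} by δ(·,0) → {B,C,H,O} and {V} and {T}.
On input 0, block {B,C,H,O} splits into {B,O} and {C,H}.
On input 1, block {N,Y} splits into {Y} and {N}.
Stable partition: {X} | {B,O} | {Y} | {P,Q} | {A} | {G} | {V} | {T} | {C,H} | {N} — 10 equivalence classes.

10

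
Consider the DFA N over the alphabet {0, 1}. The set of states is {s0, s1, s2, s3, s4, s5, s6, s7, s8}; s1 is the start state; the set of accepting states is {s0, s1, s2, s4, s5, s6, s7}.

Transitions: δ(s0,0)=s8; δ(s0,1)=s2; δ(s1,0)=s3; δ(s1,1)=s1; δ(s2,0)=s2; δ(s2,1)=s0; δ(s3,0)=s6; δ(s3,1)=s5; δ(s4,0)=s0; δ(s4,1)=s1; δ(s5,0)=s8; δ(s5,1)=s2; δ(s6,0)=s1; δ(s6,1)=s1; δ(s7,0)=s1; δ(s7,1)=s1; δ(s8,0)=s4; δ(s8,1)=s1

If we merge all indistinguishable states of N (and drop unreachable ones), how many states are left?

First remove the unreachable states {s7}; 8 states remain.
Start with accepting vs non-accepting: {s0,s1,s2,s4,s5,s6} | {s3,s8}.
Refine {s0,s1,s2,s4,s5,s6} on symbol 0: members go to different blocks, giving {s0,s1,s5} and {s2,s4,s6}.
On input 1, block {s0,s1,s5} splits into {s0,s5} and {s1}.
Refine {s3,s8} on symbol 1: members go to different blocks, giving {s3} and {s8}.
Refine {s2,s4,s6} on symbol 0: members go to different blocks, giving {s2} and {s4} and {s6}.
The partition is now stable with 7 blocks: {s0,s5} | {s3} | {s2} | {s1} | {s8} | {s4} | {s6}.

7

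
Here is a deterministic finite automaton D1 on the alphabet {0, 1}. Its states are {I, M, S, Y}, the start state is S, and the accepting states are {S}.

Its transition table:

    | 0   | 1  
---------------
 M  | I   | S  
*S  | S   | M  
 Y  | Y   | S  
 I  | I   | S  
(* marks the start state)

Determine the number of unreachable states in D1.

1

No path from S leads to Y; the other 3 states are all reachable.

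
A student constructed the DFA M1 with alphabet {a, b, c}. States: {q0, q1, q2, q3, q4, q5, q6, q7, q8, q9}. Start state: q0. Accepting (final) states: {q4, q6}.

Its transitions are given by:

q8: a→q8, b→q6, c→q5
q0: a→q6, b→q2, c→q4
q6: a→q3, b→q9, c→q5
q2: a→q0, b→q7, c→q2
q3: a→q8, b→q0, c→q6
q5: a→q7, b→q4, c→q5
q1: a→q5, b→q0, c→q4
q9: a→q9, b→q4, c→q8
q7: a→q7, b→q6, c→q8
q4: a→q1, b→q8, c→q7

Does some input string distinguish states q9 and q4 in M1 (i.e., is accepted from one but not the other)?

Yes

Every state is reachable, so we keep all 10.
Initial partition by acceptance: {q4,q6} | {q0,q1,q2,q3,q5,q7,q8,q9}.
Refine {q0,q1,q2,q3,q5,q7,q8,q9} on symbol a: members go to different blocks, giving {q1,q2,q3,q5,q7,q8,q9} and {q0}.
Refine {q1,q2,q3,q5,q7,q8,q9} on symbol a: members go to different blocks, giving {q1,q3,q5,q7,q8,q9} and {q2}.
Refine {q1,q3,q5,q7,q8,q9} on symbol b: members go to different blocks, giving {q5,q7,q8,q9} and {q1,q3}.
No further refinement is possible. Final partition (5 blocks): {q4,q6} | {q5,q7,q8,q9} | {q0} | {q2} | {q1,q3}.
q9 and q4 end up in different blocks, so they are distinguishable. For instance, the string 'ε' is accepted from only q4.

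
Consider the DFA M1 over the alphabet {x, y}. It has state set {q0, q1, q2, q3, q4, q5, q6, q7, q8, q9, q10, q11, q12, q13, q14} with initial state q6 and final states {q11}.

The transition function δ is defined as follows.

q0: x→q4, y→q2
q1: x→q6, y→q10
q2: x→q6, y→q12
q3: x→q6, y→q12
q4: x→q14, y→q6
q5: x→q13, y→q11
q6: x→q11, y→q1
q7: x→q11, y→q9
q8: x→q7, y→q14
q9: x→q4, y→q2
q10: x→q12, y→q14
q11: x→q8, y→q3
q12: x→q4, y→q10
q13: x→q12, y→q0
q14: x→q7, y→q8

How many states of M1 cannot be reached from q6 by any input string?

No path from q6 leads to q0, q5, q13; the other 12 states are all reachable.

3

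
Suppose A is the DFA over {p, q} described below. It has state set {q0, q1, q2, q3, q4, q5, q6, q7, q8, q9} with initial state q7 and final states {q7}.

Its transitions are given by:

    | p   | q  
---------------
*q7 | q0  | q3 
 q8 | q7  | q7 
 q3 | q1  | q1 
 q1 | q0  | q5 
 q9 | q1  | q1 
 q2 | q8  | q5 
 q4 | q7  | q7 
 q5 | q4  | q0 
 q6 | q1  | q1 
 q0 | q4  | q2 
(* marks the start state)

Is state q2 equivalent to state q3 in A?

Reachable states from the start: {q0,q1,q2,q3,q4,q5,q7,q8}. Unreachable: {q6,q9} — drop them.
Initial partition by acceptance: {q7} | {q0,q1,q2,q3,q4,q5,q8}.
Refine {q0,q1,q2,q3,q4,q5,q8} on symbol p: members go to different blocks, giving {q0,q1,q2,q3,q5} and {q4,q8}.
On input p, block {q0,q1,q2,q3,q5} splits into {q0,q2,q5} and {q1,q3}.
Split {q1,q3} by δ(·,p) → {q1} and {q3}.
The partition is now stable with 5 blocks: {q7} | {q0,q2,q5} | {q4,q8} | {q1} | {q3}.
q2 and q3 end up in different blocks, so they are distinguishable. For instance, the string 'pp' is accepted from only q2.

No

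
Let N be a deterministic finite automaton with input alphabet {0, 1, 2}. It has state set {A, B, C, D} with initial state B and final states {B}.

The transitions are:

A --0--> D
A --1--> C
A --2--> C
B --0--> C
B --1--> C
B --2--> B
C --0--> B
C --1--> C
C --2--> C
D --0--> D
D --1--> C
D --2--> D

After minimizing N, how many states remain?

Reachable states from the start: {B,C}. Unreachable: {A,D} — drop them.
Start with accepting vs non-accepting: {B} | {C}.
Stable partition: {B} | {C} — 2 equivalence classes.

2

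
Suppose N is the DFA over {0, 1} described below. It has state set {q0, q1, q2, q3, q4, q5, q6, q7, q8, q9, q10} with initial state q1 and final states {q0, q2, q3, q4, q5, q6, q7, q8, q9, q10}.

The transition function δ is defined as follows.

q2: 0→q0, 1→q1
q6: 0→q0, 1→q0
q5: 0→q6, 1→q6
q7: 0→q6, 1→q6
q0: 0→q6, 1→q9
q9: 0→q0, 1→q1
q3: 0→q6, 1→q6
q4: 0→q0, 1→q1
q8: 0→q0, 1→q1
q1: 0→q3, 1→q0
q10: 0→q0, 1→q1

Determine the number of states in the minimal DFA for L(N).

5

First remove the unreachable states {q2,q4,q5,q7,q8,q10}; 5 states remain.
Start with accepting vs non-accepting: {q0,q3,q6,q9} | {q1}.
On input 1, block {q0,q3,q6,q9} splits into {q0,q3,q6} and {q9}.
Split {q0,q3,q6} by δ(·,1) → {q3,q6} and {q0}.
Refine {q3,q6} on symbol 0: members go to different blocks, giving {q3} and {q6}.
The partition is now stable with 5 blocks: {q3} | {q1} | {q9} | {q0} | {q6}.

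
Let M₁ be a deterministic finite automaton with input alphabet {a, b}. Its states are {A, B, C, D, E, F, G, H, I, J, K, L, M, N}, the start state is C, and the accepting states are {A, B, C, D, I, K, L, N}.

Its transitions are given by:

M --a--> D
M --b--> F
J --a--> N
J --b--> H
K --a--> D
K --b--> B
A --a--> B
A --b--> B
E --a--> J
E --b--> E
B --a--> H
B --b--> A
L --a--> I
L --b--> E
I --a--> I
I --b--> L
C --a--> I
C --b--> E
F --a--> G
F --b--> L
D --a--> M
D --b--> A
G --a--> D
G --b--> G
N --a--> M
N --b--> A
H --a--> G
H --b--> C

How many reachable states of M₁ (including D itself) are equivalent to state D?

First remove the unreachable states {K}; 13 states remain.
P0 = {A,B,C,D,I,L,N} | {E,F,G,H,J,M}.
Refine {A,B,C,D,I,L,N} on symbol a: members go to different blocks, giving {A,C,I,L} and {B,D,N}.
On input a, block {A,C,I,L} splits into {C,I,L} and {A}.
Split {C,I,L} by δ(·,b) → {C,L} and {I}.
Refine {E,F,G,H,J,M} on symbol a: members go to different blocks, giving {E,F,H} and {G,J,M}.
Refine {E,F,H} on symbol b: members go to different blocks, giving {F,H} and {E}.
On input a, block {B,D,N} splits into {D,N} and {B}.
Split {G,J,M} by δ(·,b) → {J,M} and {G}.
Stable partition: {C,L} | {F,H} | {D,N} | {A} | {I} | {J,M} | {E} | {B} | {G} — 9 equivalence classes.
State D belongs to the block {D,N}, which has 2 states.

2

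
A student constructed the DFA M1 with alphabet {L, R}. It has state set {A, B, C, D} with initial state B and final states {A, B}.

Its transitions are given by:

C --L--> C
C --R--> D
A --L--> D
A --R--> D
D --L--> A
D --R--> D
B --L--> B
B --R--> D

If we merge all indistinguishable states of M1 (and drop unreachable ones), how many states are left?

Reachable states from the start: {A,B,D}. Unreachable: {C} — drop them.
Initial partition by acceptance: {A,B} | {D}.
On input L, block {A,B} splits into {A} and {B}.
The partition is now stable with 3 blocks: {A} | {D} | {B}.

3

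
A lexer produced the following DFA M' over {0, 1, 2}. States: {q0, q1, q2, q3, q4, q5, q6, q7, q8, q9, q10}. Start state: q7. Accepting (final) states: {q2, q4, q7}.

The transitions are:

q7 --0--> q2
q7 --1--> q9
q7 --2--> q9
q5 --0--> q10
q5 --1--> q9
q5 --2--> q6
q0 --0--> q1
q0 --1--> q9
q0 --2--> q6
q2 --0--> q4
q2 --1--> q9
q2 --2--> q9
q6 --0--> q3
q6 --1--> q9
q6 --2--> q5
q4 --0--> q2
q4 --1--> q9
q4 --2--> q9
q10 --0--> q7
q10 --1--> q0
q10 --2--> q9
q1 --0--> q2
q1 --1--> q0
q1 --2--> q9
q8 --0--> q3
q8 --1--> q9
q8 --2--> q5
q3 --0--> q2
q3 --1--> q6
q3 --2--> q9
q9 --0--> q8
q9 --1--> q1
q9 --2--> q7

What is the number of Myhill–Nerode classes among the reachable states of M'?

4

Every state is reachable, so we keep all 11.
Initial partition by acceptance: {q2,q4,q7} | {q0,q1,q3,q5,q6,q8,q9,q10}.
Split {q0,q1,q3,q5,q6,q8,q9,q10} by δ(·,0) → {q0,q5,q6,q8,q9} and {q1,q3,q10}.
Refine {q0,q5,q6,q8,q9} on symbol 0: members go to different blocks, giving {q0,q5,q6,q8} and {q9}.
The partition is now stable with 4 blocks: {q2,q4,q7} | {q0,q5,q6,q8} | {q1,q3,q10} | {q9}.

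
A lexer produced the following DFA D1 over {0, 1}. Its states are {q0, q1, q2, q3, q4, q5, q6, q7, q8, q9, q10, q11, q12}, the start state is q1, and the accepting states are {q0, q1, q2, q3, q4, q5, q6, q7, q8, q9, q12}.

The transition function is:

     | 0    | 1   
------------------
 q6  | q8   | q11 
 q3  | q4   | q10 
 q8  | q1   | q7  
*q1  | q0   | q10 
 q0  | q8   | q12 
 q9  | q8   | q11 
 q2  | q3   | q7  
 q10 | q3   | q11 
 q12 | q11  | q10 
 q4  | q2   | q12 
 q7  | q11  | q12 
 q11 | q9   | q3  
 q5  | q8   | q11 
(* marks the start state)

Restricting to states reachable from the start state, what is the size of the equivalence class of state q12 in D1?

Reachable states from the start: {q0,q1,q2,q3,q4,q7,q8,q9,q10,q11,q12}. Unreachable: {q5,q6} — drop them.
P0 = {q0,q1,q2,q3,q4,q7,q8,q9,q12} | {q10,q11}.
On input 0, block {q0,q1,q2,q3,q4,q7,q8,q9,q12} splits into {q0,q1,q2,q3,q4,q8,q9} and {q7,q12}.
Split {q0,q1,q2,q3,q4,q8,q9} by δ(·,1) → {q0,q2,q4,q8} and {q1,q3,q9}.
On input 0, block {q0,q2,q4,q8} splits into {q0,q4} and {q2,q8}.
Split {q10,q11} by δ(·,1) → {q10} and {q11}.
On input 1, block {q7,q12} splits into {q7} and {q12}.
On input 0, block {q1,q3,q9} splits into {q1,q3} and {q9}.
The partition is now stable with 8 blocks: {q0,q4} | {q10} | {q7} | {q1,q3} | {q2,q8} | {q11} | {q12} | {q9}.
State q12 belongs to the block {q12}, which has 1 states.

1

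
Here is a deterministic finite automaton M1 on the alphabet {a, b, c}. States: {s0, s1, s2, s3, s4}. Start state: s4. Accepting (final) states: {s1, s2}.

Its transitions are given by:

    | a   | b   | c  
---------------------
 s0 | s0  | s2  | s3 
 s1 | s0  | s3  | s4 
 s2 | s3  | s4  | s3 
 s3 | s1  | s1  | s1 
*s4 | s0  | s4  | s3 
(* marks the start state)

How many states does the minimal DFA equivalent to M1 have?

P0 = {s1,s2} | {s0,s3,s4}.
Refine {s0,s3,s4} on symbol a: members go to different blocks, giving {s0,s4} and {s3}.
Split {s1,s2} by δ(·,a) → {s1} and {s2}.
Split {s0,s4} by δ(·,b) → {s0} and {s4}.
Stable partition: {s1} | {s0} | {s3} | {s2} | {s4} — 5 equivalence classes.

5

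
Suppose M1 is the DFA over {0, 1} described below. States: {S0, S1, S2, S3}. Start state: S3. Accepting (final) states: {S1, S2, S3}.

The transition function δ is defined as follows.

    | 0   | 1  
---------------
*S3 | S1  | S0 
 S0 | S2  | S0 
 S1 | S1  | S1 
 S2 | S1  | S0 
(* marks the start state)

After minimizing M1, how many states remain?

Start with accepting vs non-accepting: {S1,S2,S3} | {S0}.
Split {S1,S2,S3} by δ(·,1) → {S2,S3} and {S1}.
The partition is now stable with 3 blocks: {S2,S3} | {S0} | {S1}.

3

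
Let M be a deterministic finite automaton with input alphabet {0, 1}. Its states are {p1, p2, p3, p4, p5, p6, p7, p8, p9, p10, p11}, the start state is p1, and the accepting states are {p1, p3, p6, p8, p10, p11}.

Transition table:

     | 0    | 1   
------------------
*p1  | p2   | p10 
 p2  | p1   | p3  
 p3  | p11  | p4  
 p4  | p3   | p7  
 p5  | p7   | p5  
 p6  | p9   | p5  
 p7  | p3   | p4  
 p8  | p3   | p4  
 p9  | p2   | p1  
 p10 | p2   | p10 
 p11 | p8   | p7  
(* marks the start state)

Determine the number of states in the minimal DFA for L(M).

Reachable states from the start: {p1,p2,p3,p4,p7,p8,p10,p11}. Unreachable: {p5,p6,p9} — drop them.
Start with accepting vs non-accepting: {p1,p3,p8,p10,p11} | {p2,p4,p7}.
Split {p1,p3,p8,p10,p11} by δ(·,0) → {p3,p8,p11} and {p1,p10}.
On input 0, block {p2,p4,p7} splits into {p4,p7} and {p2}.
The partition is now stable with 4 blocks: {p3,p8,p11} | {p4,p7} | {p1,p10} | {p2}.

4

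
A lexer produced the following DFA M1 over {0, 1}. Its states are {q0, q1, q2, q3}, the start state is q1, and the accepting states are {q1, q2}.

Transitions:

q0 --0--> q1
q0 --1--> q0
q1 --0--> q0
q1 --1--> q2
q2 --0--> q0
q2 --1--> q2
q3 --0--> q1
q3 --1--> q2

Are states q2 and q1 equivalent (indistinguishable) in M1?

States {q3} cannot be reached from the start state, so discard them.
Start with accepting vs non-accepting: {q1,q2} | {q0}.
Stable partition: {q1,q2} | {q0} — 2 equivalence classes.
q2 and q1 lie in the same block of the stable partition, so they are equivalent — no string distinguishes them.

Yes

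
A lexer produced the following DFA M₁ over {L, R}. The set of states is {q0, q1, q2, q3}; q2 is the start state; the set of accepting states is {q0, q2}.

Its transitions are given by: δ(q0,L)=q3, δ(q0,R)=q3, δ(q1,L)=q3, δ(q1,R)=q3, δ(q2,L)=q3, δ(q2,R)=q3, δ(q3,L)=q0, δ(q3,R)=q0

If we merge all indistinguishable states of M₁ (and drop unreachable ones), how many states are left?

2

States {q1} cannot be reached from the start state, so discard them.
Start with accepting vs non-accepting: {q0,q2} | {q3}.
Stable partition: {q0,q2} | {q3} — 2 equivalence classes.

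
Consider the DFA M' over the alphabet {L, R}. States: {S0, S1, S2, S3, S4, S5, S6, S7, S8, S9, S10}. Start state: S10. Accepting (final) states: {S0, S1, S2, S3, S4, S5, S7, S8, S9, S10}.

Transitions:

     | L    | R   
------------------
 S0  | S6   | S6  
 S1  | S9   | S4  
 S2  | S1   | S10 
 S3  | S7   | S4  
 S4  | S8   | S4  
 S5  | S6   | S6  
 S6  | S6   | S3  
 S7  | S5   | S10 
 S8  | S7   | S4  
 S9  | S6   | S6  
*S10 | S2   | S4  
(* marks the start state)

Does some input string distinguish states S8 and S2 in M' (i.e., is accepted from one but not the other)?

No

States {S0} cannot be reached from the start state, so discard them.
Initial partition by acceptance: {S1,S2,S3,S4,S5,S7,S8,S9,S10} | {S6}.
Split {S1,S2,S3,S4,S5,S7,S8,S9,S10} by δ(·,L) → {S1,S2,S3,S4,S7,S8,S10} and {S5,S9}.
Split {S1,S2,S3,S4,S7,S8,S10} by δ(·,L) → {S2,S3,S4,S8,S10} and {S1,S7}.
Refine {S2,S3,S4,S8,S10} on symbol L: members go to different blocks, giving {S2,S3,S8} and {S4,S10}.
Stable partition: {S2,S3,S8} | {S6} | {S5,S9} | {S1,S7} | {S4,S10} — 5 equivalence classes.
S8 and S2 lie in the same block of the stable partition, so they are equivalent — no string distinguishes them.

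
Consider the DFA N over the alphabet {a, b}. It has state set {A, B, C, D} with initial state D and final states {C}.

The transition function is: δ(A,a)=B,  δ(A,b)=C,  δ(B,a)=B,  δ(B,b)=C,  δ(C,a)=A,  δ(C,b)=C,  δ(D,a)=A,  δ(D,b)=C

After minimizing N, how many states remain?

Every state is reachable, so we keep all 4.
Start with accepting vs non-accepting: {C} | {A,B,D}.
No further refinement is possible. Final partition (2 blocks): {C} | {A,B,D}.

2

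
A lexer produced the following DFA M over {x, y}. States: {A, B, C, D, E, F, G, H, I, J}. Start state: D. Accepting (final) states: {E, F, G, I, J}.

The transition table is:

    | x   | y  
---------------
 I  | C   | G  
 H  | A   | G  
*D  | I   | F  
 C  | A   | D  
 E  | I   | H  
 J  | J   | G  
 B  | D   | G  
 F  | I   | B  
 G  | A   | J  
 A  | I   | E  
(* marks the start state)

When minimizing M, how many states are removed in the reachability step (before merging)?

0

Every one of the 10 states is reachable from D.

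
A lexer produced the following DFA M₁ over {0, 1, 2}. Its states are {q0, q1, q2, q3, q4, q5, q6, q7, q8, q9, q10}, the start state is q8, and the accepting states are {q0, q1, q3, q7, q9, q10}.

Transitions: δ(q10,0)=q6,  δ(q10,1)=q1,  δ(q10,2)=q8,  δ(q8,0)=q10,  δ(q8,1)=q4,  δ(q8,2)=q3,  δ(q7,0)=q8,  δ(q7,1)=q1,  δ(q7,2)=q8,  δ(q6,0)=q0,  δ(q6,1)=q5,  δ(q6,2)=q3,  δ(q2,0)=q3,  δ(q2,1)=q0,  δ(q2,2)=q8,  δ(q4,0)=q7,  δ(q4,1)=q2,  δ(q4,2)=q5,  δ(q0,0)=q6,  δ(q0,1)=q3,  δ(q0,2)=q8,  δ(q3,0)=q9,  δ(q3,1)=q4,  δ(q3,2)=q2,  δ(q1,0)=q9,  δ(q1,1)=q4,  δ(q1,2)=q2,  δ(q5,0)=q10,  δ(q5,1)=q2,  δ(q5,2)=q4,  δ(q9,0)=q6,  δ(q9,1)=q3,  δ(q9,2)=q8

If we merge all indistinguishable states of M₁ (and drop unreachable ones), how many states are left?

Start with accepting vs non-accepting: {q0,q1,q3,q7,q9,q10} | {q2,q4,q5,q6,q8}.
On input 0, block {q0,q1,q3,q7,q9,q10} splits into {q0,q7,q9,q10} and {q1,q3}.
On input 0, block {q2,q4,q5,q6,q8} splits into {q4,q5,q6,q8} and {q2}.
Split {q4,q5,q6,q8} by δ(·,1) → {q4,q5} and {q6,q8}.
No further refinement is possible. Final partition (5 blocks): {q0,q7,q9,q10} | {q4,q5} | {q1,q3} | {q2} | {q6,q8}.

5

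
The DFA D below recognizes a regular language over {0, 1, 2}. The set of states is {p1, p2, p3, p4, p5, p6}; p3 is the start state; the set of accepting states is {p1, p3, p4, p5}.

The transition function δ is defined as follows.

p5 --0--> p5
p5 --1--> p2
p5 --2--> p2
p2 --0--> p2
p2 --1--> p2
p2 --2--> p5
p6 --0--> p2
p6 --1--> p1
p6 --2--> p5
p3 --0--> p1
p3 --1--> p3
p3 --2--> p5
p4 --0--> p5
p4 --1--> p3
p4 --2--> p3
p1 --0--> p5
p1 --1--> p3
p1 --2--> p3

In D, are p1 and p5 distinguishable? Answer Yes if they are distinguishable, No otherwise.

Yes

Reachable states from the start: {p1,p2,p3,p5}. Unreachable: {p4,p6} — drop them.
P0 = {p1,p3,p5} | {p2}.
Split {p1,p3,p5} by δ(·,1) → {p1,p3} and {p5}.
Refine {p1,p3} on symbol 0: members go to different blocks, giving {p1} and {p3}.
The partition is now stable with 4 blocks: {p1} | {p2} | {p5} | {p3}.
p1 and p5 end up in different blocks, so they are distinguishable. For instance, the string '1' is accepted from only p1.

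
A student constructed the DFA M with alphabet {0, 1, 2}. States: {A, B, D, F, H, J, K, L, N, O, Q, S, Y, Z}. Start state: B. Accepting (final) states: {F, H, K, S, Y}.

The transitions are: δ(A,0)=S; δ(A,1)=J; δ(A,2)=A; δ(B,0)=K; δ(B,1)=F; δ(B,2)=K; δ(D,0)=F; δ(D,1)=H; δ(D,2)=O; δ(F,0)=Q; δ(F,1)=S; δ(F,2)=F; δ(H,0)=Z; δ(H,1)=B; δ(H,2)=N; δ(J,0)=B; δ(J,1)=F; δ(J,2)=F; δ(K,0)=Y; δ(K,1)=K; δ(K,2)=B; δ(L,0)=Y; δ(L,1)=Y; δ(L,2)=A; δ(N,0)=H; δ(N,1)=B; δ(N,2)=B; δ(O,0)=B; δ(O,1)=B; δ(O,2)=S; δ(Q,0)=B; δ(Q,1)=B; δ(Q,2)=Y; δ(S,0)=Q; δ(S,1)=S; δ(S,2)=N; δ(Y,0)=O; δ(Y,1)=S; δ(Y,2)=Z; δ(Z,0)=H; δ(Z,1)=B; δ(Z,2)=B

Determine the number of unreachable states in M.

4

Starting at B and following transitions, the reachable set is {B, F, H, K, N, O, Q, S, Y, Z}. That leaves A, D, J, L unreachable — 4 in total.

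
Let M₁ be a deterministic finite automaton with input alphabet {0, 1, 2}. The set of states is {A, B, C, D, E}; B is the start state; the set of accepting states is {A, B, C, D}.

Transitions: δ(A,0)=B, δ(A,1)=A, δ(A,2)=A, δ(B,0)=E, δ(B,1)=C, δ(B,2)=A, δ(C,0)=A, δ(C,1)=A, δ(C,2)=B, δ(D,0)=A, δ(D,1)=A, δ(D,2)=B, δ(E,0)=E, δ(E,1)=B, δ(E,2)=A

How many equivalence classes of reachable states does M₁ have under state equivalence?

4

Reachable states from the start: {A,B,C,E}. Unreachable: {D} — drop them.
Initial partition by acceptance: {A,B,C} | {E}.
On input 0, block {A,B,C} splits into {A,C} and {B}.
Split {A,C} by δ(·,0) → {A} and {C}.
Stable partition: {A} | {E} | {B} | {C} — 4 equivalence classes.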